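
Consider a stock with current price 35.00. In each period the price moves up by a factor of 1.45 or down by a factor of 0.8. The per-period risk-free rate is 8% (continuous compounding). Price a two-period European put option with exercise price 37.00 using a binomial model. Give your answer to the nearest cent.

Risk-neutral probability p = (e^0.08 − 0.8)/(1.45 − 0.8) = 0.2833/0.6500 = 0.4358
Terminal stock prices: S_uu = 73.59, S_ud = 40.6, S_dd = 22.4
Terminal payoffs (K − S): max(-36.59, 0) = 0, max(-3.6, 0) = 0, max(14.6, 0) = 14.6
Node u (S = 50.75): V_u = e^(−0.08)·[0.4358·0.0000 + 0.5642·0.0000] = 0.0000
Node d (S = 28): V_d = e^(−0.08)·[0.4358·0.0000 + 0.5642·14.6000] = 7.6037
Node 0 (S = 35): V_0 = e^(−0.08)·[0.4358·0.0000 + 0.5642·7.6037] = 3.9600

3.96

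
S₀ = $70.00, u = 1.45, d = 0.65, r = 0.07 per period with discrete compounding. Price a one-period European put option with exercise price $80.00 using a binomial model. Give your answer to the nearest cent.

$15.32

Risk-neutral probability p = (1 + 0.07 − 0.65)/(1.45 − 0.65) = 0.4200/0.8000 = 0.5250
Terminal stock prices: S_u = 101.5, S_d = 45.5
Terminal payoffs (K − S): max(-21.5, 0) = 0, max(34.5, 0) = 34.5
Node 0 (S = 70): V_0 = 1/1.07·[0.5250·0.0000 + 0.4750·34.5000] = 15.3154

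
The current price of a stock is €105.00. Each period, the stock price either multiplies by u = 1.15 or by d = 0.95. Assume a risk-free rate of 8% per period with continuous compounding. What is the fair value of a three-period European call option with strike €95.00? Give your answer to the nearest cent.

Risk-neutral probability p = (e^0.08 − 0.95)/(1.15 − 0.95) = 0.1333/0.2000 = 0.6664
Terminal stock prices: S_uuu = 159.7, S_uud = 131.9, S_udd = 109, S_ddd = 90.02
Terminal payoffs (S − K): max(64.69, 0) = 64.69, max(36.92, 0) = 36.92, max(13.98, 0) = 13.98, max(-4.976, 0) = 0
Node uu (S = 138.9): V_uu = e^(−0.08)·[0.6664·64.6919 + 0.3336·36.9194] = 51.1664
Node ud (S = 114.7): V_ud = e^(−0.08)·[0.6664·36.9194 + 0.3336·13.9769] = 27.0164
Node dd (S = 94.76): V_dd = e^(−0.08)·[0.6664·13.9769 + 0.3336·0.0000] = 8.5985
Node u (S = 120.7): V_u = e^(−0.08)·[0.6664·51.1664 + 0.3336·27.0164] = 39.7963
Node d (S = 99.75): V_d = e^(−0.08)·[0.6664·27.0164 + 0.3336·8.5985] = 19.2681
Node 0 (S = 105): V_0 = e^(−0.08)·[0.6664·39.7963 + 0.3336·19.2681] = 30.4156

€30.42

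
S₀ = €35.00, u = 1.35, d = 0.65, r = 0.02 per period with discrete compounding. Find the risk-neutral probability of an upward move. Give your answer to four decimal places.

p = 0.5286

Risk-neutral probability p = (1 + 0.02 − 0.65)/(1.35 − 0.65) = 0.3700/0.7000 = 0.5286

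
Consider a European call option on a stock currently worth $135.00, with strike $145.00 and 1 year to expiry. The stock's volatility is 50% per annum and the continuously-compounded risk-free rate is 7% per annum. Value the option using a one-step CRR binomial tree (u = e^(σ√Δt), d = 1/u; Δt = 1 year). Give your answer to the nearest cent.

$32.34

CRR parameters: u = e^(σ√Δt) = e^(0.5·√1) = 1.6487, d = 1/u = 0.6065
Per-period rate: rΔt = 0.07·1 = 0.07, so R = e^0.07 = 1.0725
Risk-neutral probability p = (e^0.07 − 0.6065)/(1.6487 − 0.6065) = 0.4660/1.0422 = 0.4471
Terminal stock prices: S_u = 222.6, S_d = 81.88
Terminal payoffs (S − K): max(77.58, 0) = 77.58, max(-63.12, 0) = 0
Node 0 (S = 135): V_0 = e^(−0.07)·[0.4471·77.5774 + 0.5529·0.0000] = 32.3409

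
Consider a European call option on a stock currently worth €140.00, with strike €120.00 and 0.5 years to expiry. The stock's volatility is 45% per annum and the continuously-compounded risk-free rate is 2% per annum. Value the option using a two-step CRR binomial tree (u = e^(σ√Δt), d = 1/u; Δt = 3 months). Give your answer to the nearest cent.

CRR parameters: u = e^(σ√Δt) = e^(0.45·√0.25) = 1.2523, d = 1/u = 0.7985
Per-period rate: rΔt = 0.02·0.25 = 0.005, so R = e^0.005 = 1.0050
Risk-neutral probability p = (e^0.005 − 0.7985)/(1.2523 − 0.7985) = 0.2065/0.4538 = 0.4550
Terminal stock prices: S_uu = 219.6, S_ud = 140, S_dd = 89.27
Terminal payoffs (S − K): max(99.56, 0) = 99.56, max(20, 0) = 20, max(-30.73, 0) = 0
Node u (S = 175.3): V_u = e^(−0.005)·[0.4550·99.5637 + 0.5450·20.0000] = 55.9237
Node d (S = 111.8): V_d = e^(−0.005)·[0.4550·20.0000 + 0.5450·0.0000] = 9.0552
Node 0 (S = 140): V_0 = e^(−0.005)·[0.4550·55.9237 + 0.5450·9.0552] = 30.2303

€30.23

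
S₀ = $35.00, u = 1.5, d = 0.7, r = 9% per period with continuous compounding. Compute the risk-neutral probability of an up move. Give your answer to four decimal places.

p = 0.4927

Risk-neutral probability p = (e^0.09 − 0.7)/(1.5 − 0.7) = 0.3942/0.8000 = 0.4927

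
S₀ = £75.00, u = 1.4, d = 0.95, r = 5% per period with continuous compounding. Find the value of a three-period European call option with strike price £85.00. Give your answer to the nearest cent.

Risk-neutral probability p = (e^0.05 − 0.95)/(1.4 − 0.95) = 0.1013/0.4500 = 0.2250
Terminal stock prices: S_uuu = 205.8, S_uud = 139.6, S_udd = 94.76, S_ddd = 64.3
Terminal payoffs (S − K): max(120.8, 0) = 120.8, max(54.65, 0) = 54.65, max(9.763, 0) = 9.763, max(-20.7, 0) = 0
Node uu (S = 147): V_uu = e^(−0.05)·[0.2250·120.8000 + 0.7750·54.6500] = 66.1455
Node ud (S = 99.75): V_ud = e^(−0.05)·[0.2250·54.6500 + 0.7750·9.7625] = 18.8955
Node dd (S = 67.69): V_dd = e^(−0.05)·[0.2250·9.7625 + 0.7750·0.0000] = 2.0899
Node u (S = 105): V_u = e^(−0.05)·[0.2250·66.1455 + 0.7750·18.8955] = 28.0888
Node d (S = 71.25): V_d = e^(−0.05)·[0.2250·18.8955 + 0.7750·2.0899] = 5.5855
Node 0 (S = 75): V_0 = e^(−0.05)·[0.2250·28.0888 + 0.7750·5.5855] = 10.1304

£10.13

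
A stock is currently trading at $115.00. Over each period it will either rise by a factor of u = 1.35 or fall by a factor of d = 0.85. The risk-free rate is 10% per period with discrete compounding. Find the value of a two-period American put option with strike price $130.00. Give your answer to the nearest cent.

Risk-neutral probability p = (1 + 0.1 − 0.85)/(1.35 − 0.85) = 0.2500/0.5000 = 0.5000
Terminal stock prices: S_uu = 209.6, S_ud = 132, S_dd = 83.09
Terminal payoffs (K − S): max(-79.59, 0) = 0, max(-1.963, 0) = 0, max(46.91, 0) = 46.91
Node u (S = 155.2): continuation = 1/1.1·[0.5000·0.0000 + 0.5000·0.0000] = 0.0000; exercise value = 0.0000 ≤ continuation, so V_u = 0.0000
Node d (S = 97.75): continuation = 1/1.1·[0.5000·0.0000 + 0.5000·46.9125] = 21.3239; exercise value = 32.2500 > continuation, so V_d = 32.2500 (exercise)
Node 0 (S = 115): continuation = 1/1.1·[0.5000·0.0000 + 0.5000·32.2500] = 14.6591; exercise value = 15.0000 > continuation, so V_0 = 15.0000 (exercise)

$15.00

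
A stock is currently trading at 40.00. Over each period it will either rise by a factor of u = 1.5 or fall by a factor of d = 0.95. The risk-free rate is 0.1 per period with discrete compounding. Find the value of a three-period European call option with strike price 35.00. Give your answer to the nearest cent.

Risk-neutral probability p = (1 + 0.1 − 0.95)/(1.5 − 0.95) = 0.1500/0.5500 = 0.2727
Terminal stock prices: S_uuu = 135, S_uud = 85.5, S_udd = 54.15, S_ddd = 34.29
Terminal payoffs (S − K): max(100, 0) = 100, max(50.5, 0) = 50.5, max(19.15, 0) = 19.15, max(-0.705, 0) = 0
Node uu (S = 90): V_uu = 1/1.1·[0.2727·100.0000 + 0.7273·50.5000] = 58.1818
Node ud (S = 57): V_ud = 1/1.1·[0.2727·50.5000 + 0.7273·19.1500] = 25.1818
Node dd (S = 36.1): V_dd = 1/1.1·[0.2727·19.1500 + 0.7273·0.0000] = 4.7479
Node u (S = 60): V_u = 1/1.1·[0.2727·58.1818 + 0.7273·25.1818] = 31.0744
Node d (S = 38): V_d = 1/1.1·[0.2727·25.1818 + 0.7273·4.7479] = 9.3826
Node 0 (S = 40): V_0 = 1/1.1·[0.2727·31.0744 + 0.7273·9.3826] = 13.9077

13.91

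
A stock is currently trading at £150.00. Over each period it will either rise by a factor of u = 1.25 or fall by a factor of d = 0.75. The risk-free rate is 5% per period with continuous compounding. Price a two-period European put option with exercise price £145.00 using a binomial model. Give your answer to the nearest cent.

Risk-neutral probability p = (e^0.05 − 0.75)/(1.25 − 0.75) = 0.3013/0.5000 = 0.6025
Terminal stock prices: S_uu = 234.4, S_ud = 140.6, S_dd = 84.38
Terminal payoffs (K − S): max(-89.38, 0) = 0, max(4.375, 0) = 4.375, max(60.62, 0) = 60.62
Node u (S = 187.5): V_u = e^(−0.05)·[0.6025·0.0000 + 0.3975·4.3750] = 1.6541
Node d (S = 112.5): V_d = e^(−0.05)·[0.6025·4.3750 + 0.3975·60.6250] = 25.4283
Node 0 (S = 150): V_0 = e^(−0.05)·[0.6025·1.6541 + 0.3975·25.4283] = 10.5618

£10.56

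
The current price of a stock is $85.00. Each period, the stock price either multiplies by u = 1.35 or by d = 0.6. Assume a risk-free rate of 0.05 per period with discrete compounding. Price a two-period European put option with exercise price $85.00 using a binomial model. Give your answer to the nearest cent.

$14.93

Risk-neutral probability p = (1 + 0.05 − 0.6)/(1.35 − 0.6) = 0.4500/0.7500 = 0.6000
Terminal stock prices: S_uu = 154.9, S_ud = 68.85, S_dd = 30.6
Terminal payoffs (K − S): max(-69.91, 0) = 0, max(16.15, 0) = 16.15, max(54.4, 0) = 54.4
Node u (S = 114.8): V_u = 1/1.05·[0.6000·0.0000 + 0.4000·16.1500] = 6.1524
Node d (S = 51): V_d = 1/1.05·[0.6000·16.1500 + 0.4000·54.4000] = 29.9524
Node 0 (S = 85): V_0 = 1/1.05·[0.6000·6.1524 + 0.4000·29.9524] = 14.9261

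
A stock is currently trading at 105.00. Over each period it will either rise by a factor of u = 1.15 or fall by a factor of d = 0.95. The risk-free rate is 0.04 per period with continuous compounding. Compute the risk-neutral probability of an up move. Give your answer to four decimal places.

Risk-neutral probability p = (e^0.04 − 0.95)/(1.15 − 0.95) = 0.0908/0.2000 = 0.4541

p = 0.4541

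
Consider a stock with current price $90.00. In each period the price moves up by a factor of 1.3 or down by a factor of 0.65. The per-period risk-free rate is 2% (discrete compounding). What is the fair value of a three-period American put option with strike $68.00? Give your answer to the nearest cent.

$9.04

Risk-neutral probability p = (1 + 0.02 − 0.65)/(1.3 − 0.65) = 0.3700/0.6500 = 0.5692
Terminal stock prices: S_uuu = 197.7, S_uud = 98.87, S_udd = 49.43, S_ddd = 24.72
Terminal payoffs (K − S): max(-129.7, 0) = 0, max(-30.87, 0) = 0, max(18.57, 0) = 18.57, max(43.28, 0) = 43.28
Node uu (S = 152.1): continuation = 1/1.02·[0.5692·0.0000 + 0.4308·0.0000] = 0.0000; exercise value = 0.0000 ≤ continuation, so V_uu = 0.0000
Node ud (S = 76.05): continuation = 1/1.02·[0.5692·0.0000 + 0.4308·18.5675] = 7.8415; exercise value = 0.0000 ≤ continuation, so V_ud = 7.8415
Node dd (S = 38.03): continuation = 1/1.02·[0.5692·18.5675 + 0.4308·43.2837] = 28.6417; exercise value = 29.9750 > continuation, so V_dd = 29.9750 (exercise)
Node u (S = 117): continuation = 1/1.02·[0.5692·0.0000 + 0.4308·7.8415] = 3.3116; exercise value = 0.0000 ≤ continuation, so V_u = 3.3116
Node d (S = 58.5): continuation = 1/1.02·[0.5692·7.8415 + 0.4308·29.9750] = 17.0352; exercise value = 9.5000 ≤ continuation, so V_d = 17.0352
Node 0 (S = 90): continuation = 1/1.02·[0.5692·3.3116 + 0.4308·17.0352] = 9.0425; exercise value = 0.0000 ≤ continuation, so V_0 = 9.0425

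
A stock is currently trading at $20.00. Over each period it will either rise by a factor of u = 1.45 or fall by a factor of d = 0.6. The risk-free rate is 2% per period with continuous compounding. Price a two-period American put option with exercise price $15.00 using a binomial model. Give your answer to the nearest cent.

Risk-neutral probability p = (e^0.02 − 0.6)/(1.45 − 0.6) = 0.4202/0.8500 = 0.4944
Terminal stock prices: S_uu = 42.05, S_ud = 17.4, S_dd = 7.2
Terminal payoffs (K − S): max(-27.05, 0) = 0, max(-2.4, 0) = 0, max(7.8, 0) = 7.8
Node u (S = 29): continuation = e^(−0.02)·[0.4944·0.0000 + 0.5056·0.0000] = 0.0000; exercise value = 0.0000 ≤ continuation, so V_u = 0.0000
Node d (S = 12): continuation = e^(−0.02)·[0.4944·0.0000 + 0.5056·7.8000] = 3.8659; exercise value = 3.0000 ≤ continuation, so V_d = 3.8659
Node 0 (S = 20): continuation = e^(−0.02)·[0.4944·0.0000 + 0.5056·3.8659] = 1.9161; exercise value = 0.0000 ≤ continuation, so V_0 = 1.9161

$1.92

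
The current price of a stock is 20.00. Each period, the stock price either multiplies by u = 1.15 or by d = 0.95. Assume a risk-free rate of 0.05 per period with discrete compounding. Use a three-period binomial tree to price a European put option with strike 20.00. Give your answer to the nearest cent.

0.31

Risk-neutral probability p = (1 + 0.05 − 0.95)/(1.15 − 0.95) = 0.1000/0.2000 = 0.5000
Terminal stock prices: S_uuu = 30.42, S_uud = 25.13, S_udd = 20.76, S_ddd = 17.15
Terminal payoffs (K − S): max(-10.42, 0) = 0, max(-5.127, 0) = 0, max(-0.7575, 0) = 0, max(2.853, 0) = 2.853
Node uu (S = 26.45): V_uu = 1/1.05·[0.5000·0.0000 + 0.5000·0.0000] = 0.0000
Node ud (S = 21.85): V_ud = 1/1.05·[0.5000·0.0000 + 0.5000·0.0000] = 0.0000
Node dd (S = 18.05): V_dd = 1/1.05·[0.5000·0.0000 + 0.5000·2.8525] = 1.3583
Node u (S = 23): V_u = 1/1.05·[0.5000·0.0000 + 0.5000·0.0000] = 0.0000
Node d (S = 19): V_d = 1/1.05·[0.5000·0.0000 + 0.5000·1.3583] = 0.6468
Node 0 (S = 20): V_0 = 1/1.05·[0.5000·0.0000 + 0.5000·0.6468] = 0.3080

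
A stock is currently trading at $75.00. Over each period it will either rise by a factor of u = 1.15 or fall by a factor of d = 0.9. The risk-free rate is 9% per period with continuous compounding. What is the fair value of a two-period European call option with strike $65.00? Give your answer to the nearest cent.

Risk-neutral probability p = (e^0.09 − 0.9)/(1.15 − 0.9) = 0.1942/0.2500 = 0.7767
Terminal stock prices: S_uu = 99.19, S_ud = 77.62, S_dd = 60.75
Terminal payoffs (S − K): max(34.19, 0) = 34.19, max(12.62, 0) = 12.62, max(-4.25, 0) = 0
Node u (S = 86.25): V_u = e^(−0.09)·[0.7767·34.1875 + 0.2233·12.6250] = 26.8445
Node d (S = 67.5): V_d = e^(−0.09)·[0.7767·12.6250 + 0.2233·0.0000] = 8.9618
Node 0 (S = 75): V_0 = e^(−0.09)·[0.7767·26.8445 + 0.2233·8.9618] = 20.8844

$20.88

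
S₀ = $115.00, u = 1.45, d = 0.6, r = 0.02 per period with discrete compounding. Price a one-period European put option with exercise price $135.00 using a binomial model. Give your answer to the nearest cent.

Risk-neutral probability p = (1 + 0.02 − 0.6)/(1.45 − 0.6) = 0.4200/0.8500 = 0.4941
Terminal stock prices: S_u = 166.8, S_d = 69
Terminal payoffs (K − S): max(-31.75, 0) = 0, max(66, 0) = 66
Node 0 (S = 115): V_0 = 1/1.02·[0.4941·0.0000 + 0.5059·66.0000] = 32.7336

$32.73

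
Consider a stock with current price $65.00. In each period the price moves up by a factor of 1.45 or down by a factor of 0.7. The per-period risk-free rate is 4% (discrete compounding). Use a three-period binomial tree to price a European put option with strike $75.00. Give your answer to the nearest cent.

$18.07

Risk-neutral probability p = (1 + 0.04 − 0.7)/(1.45 − 0.7) = 0.3400/0.7500 = 0.4533
Terminal stock prices: S_uuu = 198.2, S_uud = 95.66, S_udd = 46.18, S_ddd = 22.29
Terminal payoffs (K − S): max(-123.2, 0) = 0, max(-20.66, 0) = 0, max(28.82, 0) = 28.82, max(52.71, 0) = 52.71
Node uu (S = 136.7): V_uu = 1/1.04·[0.4533·0.0000 + 0.5467·0.0000] = 0.0000
Node ud (S = 65.97): V_ud = 1/1.04·[0.4533·0.0000 + 0.5467·28.8175] = 15.1477
Node dd (S = 31.85): V_dd = 1/1.04·[0.4533·28.8175 + 0.5467·52.7050] = 40.2654
Node u (S = 94.25): V_u = 1/1.04·[0.4533·0.0000 + 0.5467·15.1477] = 7.9622
Node d (S = 45.5): V_d = 1/1.04·[0.4533·15.1477 + 0.5467·40.2654] = 27.7680
Node 0 (S = 65): V_0 = 1/1.04·[0.4533·7.9622 + 0.5467·27.7680] = 18.0667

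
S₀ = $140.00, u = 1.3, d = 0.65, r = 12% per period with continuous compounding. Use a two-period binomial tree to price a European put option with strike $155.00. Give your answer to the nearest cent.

Risk-neutral probability p = (e^0.12 − 0.65)/(1.3 − 0.65) = 0.4775/0.6500 = 0.7346
Terminal stock prices: S_uu = 236.6, S_ud = 118.3, S_dd = 59.15
Terminal payoffs (K − S): max(-81.6, 0) = 0, max(36.7, 0) = 36.7, max(95.85, 0) = 95.85
Node u (S = 182): V_u = e^(−0.12)·[0.7346·0.0000 + 0.2654·36.7000] = 8.6384
Node d (S = 91): V_d = e^(−0.12)·[0.7346·36.7000 + 0.2654·95.8500] = 46.4727
Node 0 (S = 140): V_0 = e^(−0.12)·[0.7346·8.6384 + 0.2654·46.4727] = 16.5670

$16.57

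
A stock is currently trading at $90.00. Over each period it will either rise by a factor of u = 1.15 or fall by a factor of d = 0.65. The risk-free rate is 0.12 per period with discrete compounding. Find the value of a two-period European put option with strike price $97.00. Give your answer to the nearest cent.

Risk-neutral probability p = (1 + 0.12 − 0.65)/(1.15 − 0.65) = 0.4700/0.5000 = 0.9400
Terminal stock prices: S_uu = 119, S_ud = 67.27, S_dd = 38.03
Terminal payoffs (K − S): max(-22.02, 0) = 0, max(29.73, 0) = 29.73, max(58.97, 0) = 58.97
Node u (S = 103.5): V_u = 1/1.12·[0.9400·0.0000 + 0.0600·29.7250] = 1.5924
Node d (S = 58.5): V_d = 1/1.12·[0.9400·29.7250 + 0.0600·58.9750] = 28.1071
Node 0 (S = 90): V_0 = 1/1.12·[0.9400·1.5924 + 0.0600·28.1071] = 2.8422

$2.84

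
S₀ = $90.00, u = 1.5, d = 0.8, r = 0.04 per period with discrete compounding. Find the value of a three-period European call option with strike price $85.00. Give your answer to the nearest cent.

$24.25

Risk-neutral probability p = (1 + 0.04 − 0.8)/(1.5 − 0.8) = 0.2400/0.7000 = 0.3429
Terminal stock prices: S_uuu = 303.8, S_uud = 162, S_udd = 86.4, S_ddd = 46.08
Terminal payoffs (S − K): max(218.8, 0) = 218.8, max(77, 0) = 77, max(1.4, 0) = 1.4, max(-38.92, 0) = 0
Node uu (S = 202.5): V_uu = 1/1.04·[0.3429·218.7500 + 0.6571·77.0000] = 120.7692
Node ud (S = 108): V_ud = 1/1.04·[0.3429·77.0000 + 0.6571·1.4000] = 26.2692
Node dd (S = 57.6): V_dd = 1/1.04·[0.3429·1.4000 + 0.6571·0.0000] = 0.4615
Node u (S = 135): V_u = 1/1.04·[0.3429·120.7692 + 0.6571·26.2692] = 56.4127
Node d (S = 72): V_d = 1/1.04·[0.3429·26.2692 + 0.6571·0.4615] = 8.9518
Node 0 (S = 90): V_0 = 1/1.04·[0.3429·56.4127 + 0.6571·8.9518] = 24.2540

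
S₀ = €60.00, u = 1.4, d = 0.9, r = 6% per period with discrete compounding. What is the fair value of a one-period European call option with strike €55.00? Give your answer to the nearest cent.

Risk-neutral probability p = (1 + 0.06 − 0.9)/(1.4 − 0.9) = 0.1600/0.5000 = 0.3200
Terminal stock prices: S_u = 84, S_d = 54
Terminal payoffs (S − K): max(29, 0) = 29, max(-1, 0) = 0
Node 0 (S = 60): V_0 = 1/1.06·[0.3200·29.0000 + 0.6800·0.0000] = 8.7547

€8.75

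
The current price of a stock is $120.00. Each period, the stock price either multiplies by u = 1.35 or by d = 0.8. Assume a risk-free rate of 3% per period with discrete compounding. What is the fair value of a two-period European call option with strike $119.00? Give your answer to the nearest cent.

$21.30

Risk-neutral probability p = (1 + 0.03 − 0.8)/(1.35 − 0.8) = 0.2300/0.5500 = 0.4182
Terminal stock prices: S_uu = 218.7, S_ud = 129.6, S_dd = 76.8
Terminal payoffs (S − K): max(99.7, 0) = 99.7, max(10.6, 0) = 10.6, max(-42.2, 0) = 0
Node u (S = 162): V_u = 1/1.03·[0.4182·99.7000 + 0.5818·10.6000] = 46.4660
Node d (S = 96): V_d = 1/1.03·[0.4182·10.6000 + 0.5818·0.0000] = 4.3036
Node 0 (S = 120): V_0 = 1/1.03·[0.4182·46.4660 + 0.5818·4.3036] = 21.2963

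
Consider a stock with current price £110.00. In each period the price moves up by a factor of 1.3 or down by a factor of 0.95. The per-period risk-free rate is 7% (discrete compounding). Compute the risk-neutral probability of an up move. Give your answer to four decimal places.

Risk-neutral probability p = (1 + 0.07 − 0.95)/(1.3 − 0.95) = 0.1200/0.3500 = 0.3429

p = 0.3429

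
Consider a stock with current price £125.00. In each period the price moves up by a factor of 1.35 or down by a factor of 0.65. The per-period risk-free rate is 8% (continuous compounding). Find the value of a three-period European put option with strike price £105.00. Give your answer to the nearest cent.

£10.22

Risk-neutral probability p = (e^0.08 − 0.65)/(1.35 − 0.65) = 0.4333/0.7000 = 0.6190
Terminal stock prices: S_uuu = 307.5, S_uud = 148.1, S_udd = 71.3, S_ddd = 34.33
Terminal payoffs (K − S): max(-202.5, 0) = 0, max(-43.08, 0) = 0, max(33.7, 0) = 33.7, max(70.67, 0) = 70.67
Node uu (S = 227.8): V_uu = e^(−0.08)·[0.6190·0.0000 + 0.3810·0.0000] = 0.0000
Node ud (S = 109.7): V_ud = e^(−0.08)·[0.6190·0.0000 + 0.3810·33.7031] = 11.8542
Node dd (S = 52.81): V_dd = e^(−0.08)·[0.6190·33.7031 + 0.3810·70.6719] = 44.1147
Node u (S = 168.8): V_u = e^(−0.08)·[0.6190·0.0000 + 0.3810·11.8542] = 4.1694
Node d (S = 81.25): V_d = e^(−0.08)·[0.6190·11.8542 + 0.3810·44.1147] = 22.2896
Node 0 (S = 125): V_0 = e^(−0.08)·[0.6190·4.1694 + 0.3810·22.2896] = 10.2222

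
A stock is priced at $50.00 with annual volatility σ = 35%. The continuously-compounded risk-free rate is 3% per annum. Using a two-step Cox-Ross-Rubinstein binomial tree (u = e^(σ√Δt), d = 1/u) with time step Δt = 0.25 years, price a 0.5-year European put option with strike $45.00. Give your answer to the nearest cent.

$2.62

CRR parameters: u = e^(σ√Δt) = e^(0.35·√0.25) = 1.1912, d = 1/u = 0.8395
Per-period rate: rΔt = 0.03·0.25 = 0.0075, so R = e^0.0075 = 1.0075
Risk-neutral probability p = (e^0.0075 − 0.8395)/(1.1912 − 0.8395) = 0.1681/0.3518 = 0.4778
Terminal stock prices: S_uu = 70.95, S_ud = 50, S_dd = 35.23
Terminal payoffs (K − S): max(-25.95, 0) = 0, max(-5, 0) = 0, max(9.766, 0) = 9.766
Node u (S = 59.56): V_u = e^(−0.0075)·[0.4778·0.0000 + 0.5222·0.0000] = 0.0000
Node d (S = 41.97): V_d = e^(−0.0075)·[0.4778·0.0000 + 0.5222·9.7656] = 5.0619
Node 0 (S = 50): V_0 = e^(−0.0075)·[0.4778·0.0000 + 0.5222·5.0619] = 2.6238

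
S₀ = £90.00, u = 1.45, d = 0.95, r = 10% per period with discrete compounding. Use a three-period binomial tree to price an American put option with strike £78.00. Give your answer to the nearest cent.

£0.22

Risk-neutral probability p = (1 + 0.1 − 0.95)/(1.45 − 0.95) = 0.1500/0.5000 = 0.3000
Terminal stock prices: S_uuu = 274.4, S_uud = 179.8, S_udd = 117.8, S_ddd = 77.16
Terminal payoffs (K − S): max(-196.4, 0) = 0, max(-101.8, 0) = 0, max(-39.78, 0) = 0, max(0.8363, 0) = 0.8363
Node uu (S = 189.2): continuation = 1/1.1·[0.3000·0.0000 + 0.7000·0.0000] = 0.0000; exercise value = 0.0000 ≤ continuation, so V_uu = 0.0000
Node ud (S = 124): continuation = 1/1.1·[0.3000·0.0000 + 0.7000·0.0000] = 0.0000; exercise value = 0.0000 ≤ continuation, so V_ud = 0.0000
Node dd (S = 81.22): continuation = 1/1.1·[0.3000·0.0000 + 0.7000·0.8363] = 0.5322; exercise value = 0.0000 ≤ continuation, so V_dd = 0.5322
Node u (S = 130.5): continuation = 1/1.1·[0.3000·0.0000 + 0.7000·0.0000] = 0.0000; exercise value = 0.0000 ≤ continuation, so V_u = 0.0000
Node d (S = 85.5): continuation = 1/1.1·[0.3000·0.0000 + 0.7000·0.5322] = 0.3386; exercise value = 0.0000 ≤ continuation, so V_d = 0.3386
Node 0 (S = 90): continuation = 1/1.1·[0.3000·0.0000 + 0.7000·0.3386] = 0.2155; exercise value = 0.0000 ≤ continuation, so V_0 = 0.2155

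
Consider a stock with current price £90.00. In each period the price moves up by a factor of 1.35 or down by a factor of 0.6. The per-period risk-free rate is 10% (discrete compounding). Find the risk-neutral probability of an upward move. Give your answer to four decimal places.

Risk-neutral probability p = (1 + 0.1 − 0.6)/(1.35 − 0.6) = 0.5000/0.7500 = 0.6667

p = 0.6667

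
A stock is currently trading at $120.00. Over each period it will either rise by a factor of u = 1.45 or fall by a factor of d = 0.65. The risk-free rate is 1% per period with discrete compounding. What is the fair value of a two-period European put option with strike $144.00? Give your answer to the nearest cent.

Risk-neutral probability p = (1 + 0.01 − 0.65)/(1.45 − 0.65) = 0.3600/0.8000 = 0.4500
Terminal stock prices: S_uu = 252.3, S_ud = 113.1, S_dd = 50.7
Terminal payoffs (K − S): max(-108.3, 0) = 0, max(30.9, 0) = 30.9, max(93.3, 0) = 93.3
Node u (S = 174): V_u = 1/1.01·[0.4500·0.0000 + 0.5500·30.9000] = 16.8267
Node d (S = 78): V_d = 1/1.01·[0.4500·30.9000 + 0.5500·93.3000] = 64.5743
Node 0 (S = 120): V_0 = 1/1.01·[0.4500·16.8267 + 0.5500·64.5743] = 42.6613

$42.66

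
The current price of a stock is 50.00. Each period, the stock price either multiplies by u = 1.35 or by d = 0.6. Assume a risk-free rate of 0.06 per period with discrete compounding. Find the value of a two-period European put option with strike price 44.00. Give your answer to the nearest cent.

4.94

Risk-neutral probability p = (1 + 0.06 − 0.6)/(1.35 − 0.6) = 0.4600/0.7500 = 0.6133
Terminal stock prices: S_uu = 91.13, S_ud = 40.5, S_dd = 18
Terminal payoffs (K − S): max(-47.13, 0) = 0, max(3.5, 0) = 3.5, max(26, 0) = 26
Node u (S = 67.5): V_u = 1/1.06·[0.6133·0.0000 + 0.3867·3.5000] = 1.2767
Node d (S = 30): V_d = 1/1.06·[0.6133·3.5000 + 0.3867·26.0000] = 11.5094
Node 0 (S = 50): V_0 = 1/1.06·[0.6133·1.2767 + 0.3867·11.5094] = 4.9371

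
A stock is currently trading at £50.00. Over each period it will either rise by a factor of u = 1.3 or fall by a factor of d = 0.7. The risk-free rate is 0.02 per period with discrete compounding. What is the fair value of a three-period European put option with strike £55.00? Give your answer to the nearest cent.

Risk-neutral probability p = (1 + 0.02 − 0.7)/(1.3 − 0.7) = 0.3200/0.6000 = 0.5333
Terminal stock prices: S_uuu = 109.9, S_uud = 59.15, S_udd = 31.85, S_ddd = 17.15
Terminal payoffs (K − S): max(-54.85, 0) = 0, max(-4.15, 0) = 0, max(23.15, 0) = 23.15, max(37.85, 0) = 37.85
Node uu (S = 84.5): V_uu = 1/1.02·[0.5333·0.0000 + 0.4667·0.0000] = 0.0000
Node ud (S = 45.5): V_ud = 1/1.02·[0.5333·0.0000 + 0.4667·23.1500] = 10.5915
Node dd (S = 24.5): V_dd = 1/1.02·[0.5333·23.1500 + 0.4667·37.8500] = 29.4216
Node u (S = 65): V_u = 1/1.02·[0.5333·0.0000 + 0.4667·10.5915] = 4.8458
Node d (S = 35): V_d = 1/1.02·[0.5333·10.5915 + 0.4667·29.4216] = 18.9989
Node 0 (S = 50): V_0 = 1/1.02·[0.5333·4.8458 + 0.4667·18.9989] = 11.2260

£11.23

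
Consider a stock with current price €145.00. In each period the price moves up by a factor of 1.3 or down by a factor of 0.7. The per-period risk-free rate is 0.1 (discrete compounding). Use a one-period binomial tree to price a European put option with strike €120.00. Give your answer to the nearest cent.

€5.61

Risk-neutral probability p = (1 + 0.1 − 0.7)/(1.3 − 0.7) = 0.4000/0.6000 = 0.6667
Terminal stock prices: S_u = 188.5, S_d = 101.5
Terminal payoffs (K − S): max(-68.5, 0) = 0, max(18.5, 0) = 18.5
Node 0 (S = 145): V_0 = 1/1.1·[0.6667·0.0000 + 0.3333·18.5000] = 5.6061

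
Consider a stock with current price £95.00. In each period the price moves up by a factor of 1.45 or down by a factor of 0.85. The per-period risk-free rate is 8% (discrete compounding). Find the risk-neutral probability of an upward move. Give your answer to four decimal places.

Risk-neutral probability p = (1 + 0.08 − 0.85)/(1.45 − 0.85) = 0.2300/0.6000 = 0.3833

p = 0.3833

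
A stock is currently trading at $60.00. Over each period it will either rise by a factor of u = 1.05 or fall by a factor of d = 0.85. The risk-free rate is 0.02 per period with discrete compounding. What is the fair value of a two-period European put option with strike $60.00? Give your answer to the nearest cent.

$1.94

Risk-neutral probability p = (1 + 0.02 − 0.85)/(1.05 − 0.85) = 0.1700/0.2000 = 0.8500
Terminal stock prices: S_uu = 66.15, S_ud = 53.55, S_dd = 43.35
Terminal payoffs (K − S): max(-6.15, 0) = 0, max(6.45, 0) = 6.45, max(16.65, 0) = 16.65
Node u (S = 63): V_u = 1/1.02·[0.8500·0.0000 + 0.1500·6.4500] = 0.9485
Node d (S = 51): V_d = 1/1.02·[0.8500·6.4500 + 0.1500·16.6500] = 7.8235
Node 0 (S = 60): V_0 = 1/1.02·[0.8500·0.9485 + 0.1500·7.8235] = 1.9410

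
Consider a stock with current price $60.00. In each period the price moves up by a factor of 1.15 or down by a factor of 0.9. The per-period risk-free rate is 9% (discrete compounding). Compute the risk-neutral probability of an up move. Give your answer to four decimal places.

Risk-neutral probability p = (1 + 0.09 − 0.9)/(1.15 − 0.9) = 0.1900/0.2500 = 0.7600

p = 0.7600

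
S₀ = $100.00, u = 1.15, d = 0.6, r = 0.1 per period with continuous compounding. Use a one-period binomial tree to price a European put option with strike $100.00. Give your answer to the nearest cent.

$2.95

Risk-neutral probability p = (e^0.1 − 0.6)/(1.15 − 0.6) = 0.5052/0.5500 = 0.9185
Terminal stock prices: S_u = 115, S_d = 60
Terminal payoffs (K − S): max(-15, 0) = 0, max(40, 0) = 40
Node 0 (S = 100): V_0 = e^(−0.1)·[0.9185·0.0000 + 0.0815·40.0000] = 2.9500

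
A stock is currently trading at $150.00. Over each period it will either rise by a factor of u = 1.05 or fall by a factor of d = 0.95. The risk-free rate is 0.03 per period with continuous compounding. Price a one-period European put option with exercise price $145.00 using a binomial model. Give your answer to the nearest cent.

Risk-neutral probability p = (e^0.03 − 0.95)/(1.05 − 0.95) = 0.0805/0.1000 = 0.8045
Terminal stock prices: S_u = 157.5, S_d = 142.5
Terminal payoffs (K − S): max(-12.5, 0) = 0, max(2.5, 0) = 2.5
Node 0 (S = 150): V_0 = e^(−0.03)·[0.8045·0.0000 + 0.1955·2.5000] = 0.4742

$0.47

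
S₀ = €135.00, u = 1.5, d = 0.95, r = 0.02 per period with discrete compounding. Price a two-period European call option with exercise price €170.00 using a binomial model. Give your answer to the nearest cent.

Risk-neutral probability p = (1 + 0.02 − 0.95)/(1.5 − 0.95) = 0.0700/0.5500 = 0.1273
Terminal stock prices: S_uu = 303.8, S_ud = 192.4, S_dd = 121.8
Terminal payoffs (S − K): max(133.8, 0) = 133.8, max(22.38, 0) = 22.38, max(-48.16, 0) = 0
Node u (S = 202.5): V_u = 1/1.02·[0.1273·133.7500 + 0.8727·22.3750] = 35.8333
Node d (S = 128.2): V_d = 1/1.02·[0.1273·22.3750 + 0.8727·0.0000] = 2.7919
Node 0 (S = 135): V_0 = 1/1.02·[0.1273·35.8333 + 0.8727·2.7919] = 6.8600

€6.86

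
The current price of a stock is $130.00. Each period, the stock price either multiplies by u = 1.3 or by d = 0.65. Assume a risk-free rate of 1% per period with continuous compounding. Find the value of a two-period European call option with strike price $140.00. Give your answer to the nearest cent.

Risk-neutral probability p = (e^0.01 − 0.65)/(1.3 − 0.65) = 0.3601/0.6500 = 0.5539
Terminal stock prices: S_uu = 219.7, S_ud = 109.9, S_dd = 54.93
Terminal payoffs (S − K): max(79.7, 0) = 79.7, max(-30.15, 0) = 0, max(-85.07, 0) = 0
Node u (S = 169): V_u = e^(−0.01)·[0.5539·79.7000 + 0.4461·0.0000] = 43.7084
Node d (S = 84.5): V_d = e^(−0.01)·[0.5539·0.0000 + 0.4461·0.0000] = 0.0000
Node 0 (S = 130): V_0 = e^(−0.01)·[0.5539·43.7084 + 0.4461·0.0000] = 23.9702

$23.97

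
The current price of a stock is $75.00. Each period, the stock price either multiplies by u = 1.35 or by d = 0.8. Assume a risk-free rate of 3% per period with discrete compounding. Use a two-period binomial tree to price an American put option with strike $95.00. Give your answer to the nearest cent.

Risk-neutral probability p = (1 + 0.03 − 0.8)/(1.35 − 0.8) = 0.2300/0.5500 = 0.4182
Terminal stock prices: S_uu = 136.7, S_ud = 81, S_dd = 48
Terminal payoffs (K − S): max(-41.69, 0) = 0, max(14, 0) = 14, max(47, 0) = 47
Node u (S = 101.2): continuation = 1/1.03·[0.4182·0.0000 + 0.5818·14.0000] = 7.9082; exercise value = 0.0000 ≤ continuation, so V_u = 7.9082
Node d (S = 60): continuation = 1/1.03·[0.4182·14.0000 + 0.5818·47.0000] = 32.2330; exercise value = 35.0000 > continuation, so V_d = 35.0000 (exercise)
Node 0 (S = 75): continuation = 1/1.03·[0.4182·7.9082 + 0.5818·35.0000] = 22.9813; exercise value = 20.0000 ≤ continuation, so V_0 = 22.9813

$22.98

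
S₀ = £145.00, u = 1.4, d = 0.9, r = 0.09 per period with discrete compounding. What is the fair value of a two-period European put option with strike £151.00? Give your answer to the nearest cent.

£10.85

Risk-neutral probability p = (1 + 0.09 − 0.9)/(1.4 − 0.9) = 0.1900/0.5000 = 0.3800
Terminal stock prices: S_uu = 284.2, S_ud = 182.7, S_dd = 117.5
Terminal payoffs (K − S): max(-133.2, 0) = 0, max(-31.7, 0) = 0, max(33.55, 0) = 33.55
Node u (S = 203): V_u = 1/1.09·[0.3800·0.0000 + 0.6200·0.0000] = 0.0000
Node d (S = 130.5): V_d = 1/1.09·[0.3800·0.0000 + 0.6200·33.5500] = 19.0835
Node 0 (S = 145): V_0 = 1/1.09·[0.3800·0.0000 + 0.6200·19.0835] = 10.8548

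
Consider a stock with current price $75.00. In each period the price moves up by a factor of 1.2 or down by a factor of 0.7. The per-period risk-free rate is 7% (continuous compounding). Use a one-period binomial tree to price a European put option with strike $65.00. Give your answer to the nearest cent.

Risk-neutral probability p = (e^0.07 − 0.7)/(1.2 − 0.7) = 0.3725/0.5000 = 0.7450
Terminal stock prices: S_u = 90, S_d = 52.5
Terminal payoffs (K − S): max(-25, 0) = 0, max(12.5, 0) = 12.5
Node 0 (S = 75): V_0 = e^(−0.07)·[0.7450·0.0000 + 0.2550·12.5000] = 2.9718

$2.97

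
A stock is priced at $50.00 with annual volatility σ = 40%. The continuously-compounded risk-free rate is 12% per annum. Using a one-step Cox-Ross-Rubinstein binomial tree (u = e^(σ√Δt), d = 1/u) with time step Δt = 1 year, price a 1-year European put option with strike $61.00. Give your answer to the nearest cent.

CRR parameters: u = e^(σ√Δt) = e^(0.4·√1) = 1.4918, d = 1/u = 0.6703
Per-period rate: rΔt = 0.12·1 = 0.12, so R = e^0.12 = 1.1275
Risk-neutral probability p = (e^0.12 − 0.6703)/(1.4918 − 0.6703) = 0.4572/0.8215 = 0.5565
Terminal stock prices: S_u = 74.59, S_d = 33.52
Terminal payoffs (K − S): max(-13.59, 0) = 0, max(27.48, 0) = 27.48
Node 0 (S = 50): V_0 = e^(−0.12)·[0.5565·0.0000 + 0.4435·27.4840] = 10.8105

$10.81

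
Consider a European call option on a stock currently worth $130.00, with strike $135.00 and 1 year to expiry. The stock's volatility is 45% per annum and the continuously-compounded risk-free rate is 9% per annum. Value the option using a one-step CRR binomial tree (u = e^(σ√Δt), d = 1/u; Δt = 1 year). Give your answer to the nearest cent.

$30.88

CRR parameters: u = e^(σ√Δt) = e^(0.45·√1) = 1.5683, d = 1/u = 0.6376
Per-period rate: rΔt = 0.09·1 = 0.09, so R = e^0.09 = 1.0942
Risk-neutral probability p = (e^0.09 − 0.6376)/(1.5683 − 0.6376) = 0.4565/0.9307 = 0.4905
Terminal stock prices: S_u = 203.9, S_d = 82.89
Terminal payoffs (S − K): max(68.88, 0) = 68.88, max(-52.11, 0) = 0
Node 0 (S = 130): V_0 = e^(−0.09)·[0.4905·68.8806 + 0.5095·0.0000] = 30.8811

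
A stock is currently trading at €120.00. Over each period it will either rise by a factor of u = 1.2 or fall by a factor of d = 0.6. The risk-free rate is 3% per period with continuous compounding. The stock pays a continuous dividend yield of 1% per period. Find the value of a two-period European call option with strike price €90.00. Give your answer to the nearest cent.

€38.25

Per-period risk-free factor R = e^0.03 = 1.0305; dividend-adjusted growth = e^(0.03−0.01) = 1.0202.
Risk-neutral probability p = (1.0202 − 0.6)/(1.2 − 0.6) = 0.4202/0.6000 = 0.7003
Terminal stock prices: S_uu = 172.8, S_ud = 86.4, S_dd = 43.2
Terminal payoffs (S − K): max(82.8, 0) = 82.8, max(-3.6, 0) = 0, max(-46.8, 0) = 0
Node u (S = 144): V_u = e^(−0.03)·[0.7003·82.8000 + 0.2997·0.0000] = 56.2740
Node d (S = 72): V_d = e^(−0.03)·[0.7003·0.0000 + 0.2997·0.0000] = 0.0000
Node 0 (S = 120): V_0 = e^(−0.03)·[0.7003·56.2740 + 0.2997·0.0000] = 38.2459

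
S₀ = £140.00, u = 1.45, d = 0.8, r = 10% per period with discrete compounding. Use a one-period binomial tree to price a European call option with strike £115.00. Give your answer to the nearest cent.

Risk-neutral probability p = (1 + 0.1 − 0.8)/(1.45 − 0.8) = 0.3000/0.6500 = 0.4615
Terminal stock prices: S_u = 203, S_d = 112
Terminal payoffs (S − K): max(88, 0) = 88, max(-3, 0) = 0
Node 0 (S = 140): V_0 = 1/1.1·[0.4615·88.0000 + 0.5385·0.0000] = 36.9231

£36.92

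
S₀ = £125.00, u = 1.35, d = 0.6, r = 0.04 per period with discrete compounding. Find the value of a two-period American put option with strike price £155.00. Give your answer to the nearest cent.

Risk-neutral probability p = (1 + 0.04 − 0.6)/(1.35 − 0.6) = 0.4400/0.7500 = 0.5867
Terminal stock prices: S_uu = 227.8, S_ud = 101.2, S_dd = 45
Terminal payoffs (K − S): max(-72.81, 0) = 0, max(53.75, 0) = 53.75, max(110, 0) = 110
Node u (S = 168.8): continuation = 1/1.04·[0.5867·0.0000 + 0.4133·53.7500] = 21.3622; exercise value = 0.0000 ≤ continuation, so V_u = 21.3622
Node d (S = 75): continuation = 1/1.04·[0.5867·53.7500 + 0.4133·110.0000] = 74.0385; exercise value = 80.0000 > continuation, so V_d = 80.0000 (exercise)
Node 0 (S = 125): continuation = 1/1.04·[0.5867·21.3622 + 0.4133·80.0000] = 43.8453; exercise value = 30.0000 ≤ continuation, so V_0 = 43.8453

£43.85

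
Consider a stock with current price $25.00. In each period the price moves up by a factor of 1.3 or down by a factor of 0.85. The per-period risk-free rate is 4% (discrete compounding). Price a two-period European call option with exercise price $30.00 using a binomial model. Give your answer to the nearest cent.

Risk-neutral probability p = (1 + 0.04 − 0.85)/(1.3 − 0.85) = 0.1900/0.4500 = 0.4222
Terminal stock prices: S_uu = 42.25, S_ud = 27.62, S_dd = 18.06
Terminal payoffs (S − K): max(12.25, 0) = 12.25, max(-2.375, 0) = 0, max(-11.94, 0) = 0
Node u (S = 32.5): V_u = 1/1.04·[0.4222·12.2500 + 0.5778·0.0000] = 4.9733
Node d (S = 21.25): V_d = 1/1.04·[0.4222·0.0000 + 0.5778·0.0000] = 0.0000
Node 0 (S = 25): V_0 = 1/1.04·[0.4222·4.9733 + 0.5778·0.0000] = 2.0191

$2.02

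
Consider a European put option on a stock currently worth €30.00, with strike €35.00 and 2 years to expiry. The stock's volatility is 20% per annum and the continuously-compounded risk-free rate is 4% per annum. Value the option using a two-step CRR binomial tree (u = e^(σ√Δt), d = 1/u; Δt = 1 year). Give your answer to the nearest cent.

CRR parameters: u = e^(σ√Δt) = e^(0.2·√1) = 1.2214, d = 1/u = 0.8187
Per-period rate: rΔt = 0.04·1 = 0.04, so R = e^0.04 = 1.0408
Risk-neutral probability p = (e^0.04 − 0.8187)/(1.2214 − 0.8187) = 0.2221/0.4027 = 0.5515
Terminal stock prices: S_uu = 44.75, S_ud = 30, S_dd = 20.11
Terminal payoffs (K − S): max(-9.755, 0) = 0, max(5, 0) = 5, max(14.89, 0) = 14.89
Node u (S = 36.64): V_u = e^(−0.04)·[0.5515·0.0000 + 0.4485·5.0000] = 2.1545
Node d (S = 24.56): V_d = e^(−0.04)·[0.5515·5.0000 + 0.4485·14.8904] = 9.0657
Node 0 (S = 30): V_0 = e^(−0.04)·[0.5515·2.1545 + 0.4485·9.0657] = 5.0480

€5.05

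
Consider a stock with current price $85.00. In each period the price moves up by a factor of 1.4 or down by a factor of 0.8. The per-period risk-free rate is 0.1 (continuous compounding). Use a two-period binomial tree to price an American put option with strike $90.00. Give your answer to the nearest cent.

Risk-neutral probability p = (e^0.1 − 0.8)/(1.4 − 0.8) = 0.3052/0.6000 = 0.5086
Terminal stock prices: S_uu = 166.6, S_ud = 95.2, S_dd = 54.4
Terminal payoffs (K − S): max(-76.6, 0) = 0, max(-5.2, 0) = 0, max(35.6, 0) = 35.6
Node u (S = 119): continuation = e^(−0.1)·[0.5086·0.0000 + 0.4914·0.0000] = 0.0000; exercise value = 0.0000 ≤ continuation, so V_u = 0.0000
Node d (S = 68): continuation = e^(−0.1)·[0.5086·0.0000 + 0.4914·35.6000] = 15.8285; exercise value = 22.0000 > continuation, so V_d = 22.0000 (exercise)
Node 0 (S = 85): continuation = e^(−0.1)·[0.5086·0.0000 + 0.4914·22.0000] = 9.7817; exercise value = 5.0000 ≤ continuation, so V_0 = 9.7817

$9.78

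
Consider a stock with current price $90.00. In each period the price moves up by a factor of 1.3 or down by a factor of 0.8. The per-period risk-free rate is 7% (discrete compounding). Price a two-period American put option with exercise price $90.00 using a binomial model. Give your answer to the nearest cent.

Risk-neutral probability p = (1 + 0.07 − 0.8)/(1.3 − 0.8) = 0.2700/0.5000 = 0.5400
Terminal stock prices: S_uu = 152.1, S_ud = 93.6, S_dd = 57.6
Terminal payoffs (K − S): max(-62.1, 0) = 0, max(-3.6, 0) = 0, max(32.4, 0) = 32.4
Node u (S = 117): continuation = 1/1.07·[0.5400·0.0000 + 0.4600·0.0000] = 0.0000; exercise value = 0.0000 ≤ continuation, so V_u = 0.0000
Node d (S = 72): continuation = 1/1.07·[0.5400·0.0000 + 0.4600·32.4000] = 13.9290; exercise value = 18.0000 > continuation, so V_d = 18.0000 (exercise)
Node 0 (S = 90): continuation = 1/1.07·[0.5400·0.0000 + 0.4600·18.0000] = 7.7383; exercise value = 0.0000 ≤ continuation, so V_0 = 7.7383

$7.74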